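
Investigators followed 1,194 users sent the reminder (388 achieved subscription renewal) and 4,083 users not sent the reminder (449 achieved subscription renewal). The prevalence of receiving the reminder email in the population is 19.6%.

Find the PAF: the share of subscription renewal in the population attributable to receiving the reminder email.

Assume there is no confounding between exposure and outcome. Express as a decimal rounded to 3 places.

p₁ = P(outcome | exposed) = 388/1194 = 0.32496
p₀ = P(outcome | unexposed) = 449/4083 = 0.10997
Overall risk P(Y=1) = π·p₁ + (1−π)·p₀ = 0.196×0.32496 + 0.804×0.10997 = 0.15211.
Under exogeneity, PAF = [P(Y=1) − p₀] / P(Y=1).
PAF = (0.15211 − 0.10997) / 0.15211 ≈ 0.2770

PAF ≈ 0.277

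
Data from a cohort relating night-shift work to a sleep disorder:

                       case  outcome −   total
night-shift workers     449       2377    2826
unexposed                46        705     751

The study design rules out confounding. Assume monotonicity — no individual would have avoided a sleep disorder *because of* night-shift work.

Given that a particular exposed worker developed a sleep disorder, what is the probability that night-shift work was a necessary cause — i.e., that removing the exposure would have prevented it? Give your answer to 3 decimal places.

p₁ = P(outcome | exposed) = 449/2826 = 0.15888
p₀ = P(outcome | unexposed) = 46/751 = 0.061252
Under exogeneity and monotonicity, PN = (p₁ − p₀) / p₁.
PN = (0.15888 − 0.061252) / 0.15888 = 0.09763 / 0.15888 ≈ 0.6145

PN ≈ 0.614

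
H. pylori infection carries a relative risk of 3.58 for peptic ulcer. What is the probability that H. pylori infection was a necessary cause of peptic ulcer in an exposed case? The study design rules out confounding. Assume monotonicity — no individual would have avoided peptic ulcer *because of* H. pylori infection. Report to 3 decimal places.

Under exogeneity and monotonicity, PN = (RR − 1) / RR = 1 − 1/RR.
PN = (3.58 − 1) / 3.58 = 2.58 / 3.58 ≈ 0.7207

PN ≈ 0.721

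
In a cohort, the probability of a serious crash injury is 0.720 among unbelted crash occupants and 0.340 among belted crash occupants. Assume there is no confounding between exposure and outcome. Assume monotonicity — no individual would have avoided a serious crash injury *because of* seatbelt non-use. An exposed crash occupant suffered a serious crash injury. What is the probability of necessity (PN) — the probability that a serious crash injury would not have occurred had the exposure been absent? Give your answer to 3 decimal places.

PN ≈ 0.528

Let p₁ = 0.72, p₀ = 0.34.
Under exogeneity and monotonicity, PN = (p₁ − p₀) / p₁.
PN = (0.72 − 0.34) / 0.72 = 0.38 / 0.72 ≈ 0.5278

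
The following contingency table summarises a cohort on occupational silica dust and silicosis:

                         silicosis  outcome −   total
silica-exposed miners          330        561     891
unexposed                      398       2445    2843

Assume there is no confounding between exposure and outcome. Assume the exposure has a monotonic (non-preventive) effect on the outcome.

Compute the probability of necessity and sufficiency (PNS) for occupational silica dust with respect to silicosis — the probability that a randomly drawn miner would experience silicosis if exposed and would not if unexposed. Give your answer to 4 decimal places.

PNS ≈ 0.2304

p₁ = P(outcome | exposed) = 330/891 = 0.37037
p₀ = P(outcome | unexposed) = 398/2843 = 0.13999
Under exogeneity and monotonicity, PNS = p₁ − p₀.
PNS = 0.37037 − 0.13999 = 0.23038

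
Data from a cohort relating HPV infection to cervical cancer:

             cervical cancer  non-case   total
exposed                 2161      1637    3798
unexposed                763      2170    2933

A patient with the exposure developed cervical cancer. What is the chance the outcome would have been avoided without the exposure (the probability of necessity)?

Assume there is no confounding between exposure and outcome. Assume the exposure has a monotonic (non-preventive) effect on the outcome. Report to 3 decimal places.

PN ≈ 0.543

p₁ = P(outcome | exposed) = 2161/3798 = 0.56898
p₀ = P(outcome | unexposed) = 763/2933 = 0.26014
Under exogeneity and monotonicity, PN = (p₁ − p₀) / p₁.
PN = (0.56898 − 0.26014) / 0.56898 = 0.30884 / 0.56898 ≈ 0.5428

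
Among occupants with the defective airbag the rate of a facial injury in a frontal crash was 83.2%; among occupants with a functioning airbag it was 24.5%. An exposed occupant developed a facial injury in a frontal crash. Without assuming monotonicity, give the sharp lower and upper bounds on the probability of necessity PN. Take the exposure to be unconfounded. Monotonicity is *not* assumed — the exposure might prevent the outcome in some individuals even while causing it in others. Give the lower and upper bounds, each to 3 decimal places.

0.706 ≤ PN ≤ 0.907

p₁ = 0.832, p₀ = 0.245.
Under exogeneity alone the bounds on PN are max{0,(p₁−p₀)/p₁} ≤ PN ≤ min{1,(1−p₀)/p₁}.
  lower = (p₁ − p₀)/p₁ = 0.587 / 0.832 ≈ 0.7055
  upper = min{1, (1 − p₀)/p₁} = 0.755 / 0.832 ≈ 0.9075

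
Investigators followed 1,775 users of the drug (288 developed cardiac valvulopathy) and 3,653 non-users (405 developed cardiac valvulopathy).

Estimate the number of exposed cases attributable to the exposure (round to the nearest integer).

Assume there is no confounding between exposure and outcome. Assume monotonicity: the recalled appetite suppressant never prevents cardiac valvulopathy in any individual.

about 91 cases

p₁ = P(outcome | exposed) = 288/1775 = 0.16225
p₀ = P(outcome | unexposed) = 405/3653 = 0.11087
PN = (p₁ − p₀)/p₁ = (0.16225 − 0.11087) / 0.16225 ≈ 0.31670.
Attributable cases ≈ PN × (exposed cases) = 0.31670 × 288 ≈ 91.21.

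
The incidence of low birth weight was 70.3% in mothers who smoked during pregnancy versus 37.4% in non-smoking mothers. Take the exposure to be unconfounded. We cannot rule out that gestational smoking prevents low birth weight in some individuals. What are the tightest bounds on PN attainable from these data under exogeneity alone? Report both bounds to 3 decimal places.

0.468 ≤ PN ≤ 0.890

p₁ = 0.703, p₀ = 0.374.
Under exogeneity alone the bounds on PN are max{0,(p₁−p₀)/p₁} ≤ PN ≤ min{1,(1−p₀)/p₁}.
  lower = (p₁ − p₀)/p₁ = 0.329 / 0.703 ≈ 0.4680
  upper = min{1, (1 − p₀)/p₁} = 0.626 / 0.703 ≈ 0.8905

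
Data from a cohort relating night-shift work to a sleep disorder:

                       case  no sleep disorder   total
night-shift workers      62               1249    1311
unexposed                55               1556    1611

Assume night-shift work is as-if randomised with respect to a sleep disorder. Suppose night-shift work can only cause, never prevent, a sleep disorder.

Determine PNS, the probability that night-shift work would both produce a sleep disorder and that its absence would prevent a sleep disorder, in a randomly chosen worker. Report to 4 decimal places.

p₁ = P(outcome | exposed) = 62/1311 = 0.047292
p₀ = P(outcome | unexposed) = 55/1611 = 0.03414
Under exogeneity and monotonicity, PNS = p₁ − p₀.
PNS = 0.047292 − 0.03414 = 0.013152

PNS ≈ 0.0132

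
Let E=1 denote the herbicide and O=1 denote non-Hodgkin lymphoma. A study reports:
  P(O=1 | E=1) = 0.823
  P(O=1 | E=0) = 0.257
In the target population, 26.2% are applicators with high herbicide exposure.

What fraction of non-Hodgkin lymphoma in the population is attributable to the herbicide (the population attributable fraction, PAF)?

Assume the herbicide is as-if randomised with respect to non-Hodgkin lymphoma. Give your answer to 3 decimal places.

Let p₁ = 0.823, p₀ = 0.257.
Overall risk P(Y=1) = π·p₁ + (1−π)·p₀ = 0.262×0.823 + 0.738×0.257 = 0.40529.
Under exogeneity, PAF = [P(Y=1) − p₀] / P(Y=1).
PAF = (0.40529 − 0.257) / 0.40529 ≈ 0.3659

PAF ≈ 0.366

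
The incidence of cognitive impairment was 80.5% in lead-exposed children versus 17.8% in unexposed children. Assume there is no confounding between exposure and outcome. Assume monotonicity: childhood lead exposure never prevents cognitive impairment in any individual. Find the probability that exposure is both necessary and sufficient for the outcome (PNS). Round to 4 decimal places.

p₁ = 0.805, p₀ = 0.178.
Under exogeneity and monotonicity, PNS = p₁ − p₀.
PNS = 0.805 − 0.178 = 0.627

PNS ≈ 0.6270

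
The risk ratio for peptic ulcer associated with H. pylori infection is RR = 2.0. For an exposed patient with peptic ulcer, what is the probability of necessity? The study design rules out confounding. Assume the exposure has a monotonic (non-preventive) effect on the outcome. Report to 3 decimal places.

Under exogeneity and monotonicity, PN = (RR − 1) / RR = 1 − 1/RR.
PN = (2.0 − 1) / 2.0 = 1 / 2.0 ≈ 0.5000

PN ≈ 0.500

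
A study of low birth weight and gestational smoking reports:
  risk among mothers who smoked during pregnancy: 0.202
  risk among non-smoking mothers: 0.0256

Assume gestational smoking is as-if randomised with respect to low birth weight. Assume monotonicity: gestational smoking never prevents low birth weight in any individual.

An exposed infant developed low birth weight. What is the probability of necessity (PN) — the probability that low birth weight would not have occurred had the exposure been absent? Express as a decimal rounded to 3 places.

Let p₁ = 0.202, p₀ = 0.0256.
Under exogeneity and monotonicity, PN = (p₁ − p₀) / p₁.
PN = (0.202 − 0.0256) / 0.202 = 0.1764 / 0.202 ≈ 0.8733

PN ≈ 0.873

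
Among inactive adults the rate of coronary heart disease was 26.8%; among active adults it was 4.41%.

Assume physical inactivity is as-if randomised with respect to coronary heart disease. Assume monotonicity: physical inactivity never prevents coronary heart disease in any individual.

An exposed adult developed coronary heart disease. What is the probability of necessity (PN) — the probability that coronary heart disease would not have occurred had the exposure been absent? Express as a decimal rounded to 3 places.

PN ≈ 0.835

p₁ = 0.268, p₀ = 0.0441.
Under exogeneity and monotonicity, PN = (p₁ − p₀) / p₁.
PN = (0.268 − 0.0441) / 0.268 = 0.2239 / 0.268 ≈ 0.8354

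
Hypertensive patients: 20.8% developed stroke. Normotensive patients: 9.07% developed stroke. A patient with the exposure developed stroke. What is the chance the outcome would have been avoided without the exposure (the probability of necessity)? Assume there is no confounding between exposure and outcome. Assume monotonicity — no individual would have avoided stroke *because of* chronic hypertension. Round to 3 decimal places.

p₁ = 0.208, p₀ = 0.0907.
Under exogeneity and monotonicity, PN = (p₁ − p₀) / p₁.
PN = (0.208 − 0.0907) / 0.208 = 0.1173 / 0.208 ≈ 0.5639

PN ≈ 0.564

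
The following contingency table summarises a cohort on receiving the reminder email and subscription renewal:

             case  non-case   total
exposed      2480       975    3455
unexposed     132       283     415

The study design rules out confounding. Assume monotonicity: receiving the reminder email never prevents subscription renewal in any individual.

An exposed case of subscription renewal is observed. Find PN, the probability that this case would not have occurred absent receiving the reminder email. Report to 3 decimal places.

p₁ = P(outcome | exposed) = 2480/3455 = 0.7178
p₀ = P(outcome | unexposed) = 132/415 = 0.31807
Under exogeneity and monotonicity, PN = (p₁ − p₀)/p₁.
PN = (0.7178 − 0.31807) / 0.7178 ≈ 0.5569

PN ≈ 0.557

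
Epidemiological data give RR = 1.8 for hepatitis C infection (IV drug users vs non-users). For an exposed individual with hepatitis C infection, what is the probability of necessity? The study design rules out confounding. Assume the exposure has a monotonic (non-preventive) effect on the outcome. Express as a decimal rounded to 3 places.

Under exogeneity and monotonicity, PN = (RR − 1) / RR = 1 − 1/RR.
PN = (1.8 − 1) / 1.8 = 0.8 / 1.8 ≈ 0.4444

PN ≈ 0.444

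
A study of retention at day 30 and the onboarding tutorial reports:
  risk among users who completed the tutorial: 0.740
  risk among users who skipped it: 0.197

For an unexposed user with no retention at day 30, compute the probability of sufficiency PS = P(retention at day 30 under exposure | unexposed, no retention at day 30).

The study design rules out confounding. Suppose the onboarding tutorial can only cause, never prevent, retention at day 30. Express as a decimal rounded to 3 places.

PS ≈ 0.676

Let p₁ = 0.74, p₀ = 0.197.
Under exogeneity and monotonicity, PS = (p₁ − p₀) / (1 − p₀).
PS = (0.74 − 0.197) / (1 − 0.197) = 0.543 / 0.803 ≈ 0.6762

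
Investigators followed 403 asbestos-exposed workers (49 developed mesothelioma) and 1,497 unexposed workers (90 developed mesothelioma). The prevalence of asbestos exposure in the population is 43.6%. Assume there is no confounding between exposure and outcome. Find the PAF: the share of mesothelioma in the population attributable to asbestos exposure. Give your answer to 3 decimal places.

p₁ = P(outcome | exposed) = 49/403 = 0.12159
p₀ = P(outcome | unexposed) = 90/1497 = 0.06012
Overall risk P(Y=1) = π·p₁ + (1−π)·p₀ = 0.436×0.12159 + 0.564×0.06012 = 0.08692.
Under exogeneity, PAF = [P(Y=1) − p₀] / P(Y=1).
PAF = (0.08692 − 0.06012) / 0.08692 ≈ 0.3083

PAF ≈ 0.308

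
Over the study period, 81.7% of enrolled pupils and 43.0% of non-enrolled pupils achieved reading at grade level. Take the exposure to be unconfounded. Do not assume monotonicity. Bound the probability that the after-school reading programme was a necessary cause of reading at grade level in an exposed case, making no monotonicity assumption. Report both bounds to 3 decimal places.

0.474 ≤ PN ≤ 0.698

p₁ = 0.817, p₀ = 0.43.
Under exogeneity alone the bounds on PN are max{0,(p₁−p₀)/p₁} ≤ PN ≤ min{1,(1−p₀)/p₁}.
  lower = (p₁ − p₀)/p₁ = 0.387 / 0.817 ≈ 0.4737
  upper = min{1, (1 − p₀)/p₁} = 0.57 / 0.817 ≈ 0.6977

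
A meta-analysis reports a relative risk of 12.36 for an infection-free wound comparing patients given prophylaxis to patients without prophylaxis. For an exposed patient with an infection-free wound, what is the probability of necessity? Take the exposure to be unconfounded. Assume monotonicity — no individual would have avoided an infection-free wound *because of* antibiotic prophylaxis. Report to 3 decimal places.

Under exogeneity and monotonicity, PN = (RR − 1) / RR = 1 − 1/RR.
PN = (12.36 − 1) / 12.36 = 11.36 / 12.36 ≈ 0.9191

PN ≈ 0.919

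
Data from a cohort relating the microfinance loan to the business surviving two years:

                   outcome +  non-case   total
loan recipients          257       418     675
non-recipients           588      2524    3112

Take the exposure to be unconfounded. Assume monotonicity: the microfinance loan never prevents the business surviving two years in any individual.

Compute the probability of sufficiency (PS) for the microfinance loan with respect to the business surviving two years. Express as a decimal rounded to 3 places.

PS ≈ 0.236

p₁ = P(outcome | exposed) = 257/675 = 0.38074
p₀ = P(outcome | unexposed) = 588/3112 = 0.18895
Under exogeneity and monotonicity, PS = (p₁ − p₀) / (1 − p₀).
PS = (0.38074 − 0.18895) / (1 − 0.18895) = 0.19179 / 0.81105 ≈ 0.2365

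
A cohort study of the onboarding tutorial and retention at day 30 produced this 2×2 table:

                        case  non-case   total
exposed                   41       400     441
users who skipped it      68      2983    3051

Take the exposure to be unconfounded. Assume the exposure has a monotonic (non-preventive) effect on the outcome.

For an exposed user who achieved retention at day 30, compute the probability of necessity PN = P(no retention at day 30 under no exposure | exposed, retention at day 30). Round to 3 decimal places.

p₁ = P(outcome | exposed) = 41/441 = 0.092971
p₀ = P(outcome | unexposed) = 68/3051 = 0.022288
Under exogeneity and monotonicity, PN = (p₁ − p₀) / p₁.
PN = (0.092971 − 0.022288) / 0.092971 = 0.070683 / 0.092971 ≈ 0.7603

PN ≈ 0.760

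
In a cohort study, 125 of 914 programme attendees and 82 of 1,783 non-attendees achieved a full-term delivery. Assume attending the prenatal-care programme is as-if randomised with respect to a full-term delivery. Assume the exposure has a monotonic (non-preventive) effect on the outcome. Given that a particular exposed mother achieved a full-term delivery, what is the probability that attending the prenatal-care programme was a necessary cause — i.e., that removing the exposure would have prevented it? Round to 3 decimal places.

p₁ = P(outcome | exposed) = 125/914 = 0.13676
p₀ = P(outcome | unexposed) = 82/1783 = 0.04599
Under exogeneity and monotonicity, PN = (p₁ − p₀) / p₁.
PN = (0.13676 − 0.04599) / 0.13676 = 0.090772 / 0.13676 ≈ 0.6637

PN ≈ 0.664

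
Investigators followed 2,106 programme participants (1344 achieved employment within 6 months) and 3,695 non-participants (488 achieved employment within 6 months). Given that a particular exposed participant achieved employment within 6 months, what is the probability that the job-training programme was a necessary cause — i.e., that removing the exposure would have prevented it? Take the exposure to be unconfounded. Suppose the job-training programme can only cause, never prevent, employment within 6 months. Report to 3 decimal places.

PN ≈ 0.793

p₁ = P(outcome | exposed) = 1344/2106 = 0.63818
p₀ = P(outcome | unexposed) = 488/3695 = 0.13207
Under exogeneity and monotonicity, PN = (p₁ − p₀) / p₁.
PN = (0.63818 − 0.13207) / 0.63818 = 0.50611 / 0.63818 ≈ 0.7931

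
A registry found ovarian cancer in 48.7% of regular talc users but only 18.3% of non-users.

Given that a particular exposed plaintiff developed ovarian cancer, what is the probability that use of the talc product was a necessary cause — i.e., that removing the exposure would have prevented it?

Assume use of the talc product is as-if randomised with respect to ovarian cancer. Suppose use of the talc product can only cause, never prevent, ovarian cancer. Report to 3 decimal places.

p₁ = 0.487, p₀ = 0.183.
Under exogeneity and monotonicity, PN = (p₁ − p₀) / p₁.
PN = (0.487 − 0.183) / 0.487 = 0.304 / 0.487 ≈ 0.6242

PN ≈ 0.624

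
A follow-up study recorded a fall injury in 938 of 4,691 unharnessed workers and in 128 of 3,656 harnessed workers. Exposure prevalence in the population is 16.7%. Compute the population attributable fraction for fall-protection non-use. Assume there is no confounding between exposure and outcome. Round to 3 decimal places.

PAF ≈ 0.440

p₁ = P(outcome | exposed) = 938/4691 = 0.19996
p₀ = P(outcome | unexposed) = 128/3656 = 0.035011
Overall risk P(Y=1) = π·p₁ + (1−π)·p₀ = 0.167×0.19996 + 0.833×0.035011 = 0.062557.
Under exogeneity, PAF = [P(Y=1) − p₀] / P(Y=1).
PAF = (0.062557 − 0.035011) / 0.062557 ≈ 0.4403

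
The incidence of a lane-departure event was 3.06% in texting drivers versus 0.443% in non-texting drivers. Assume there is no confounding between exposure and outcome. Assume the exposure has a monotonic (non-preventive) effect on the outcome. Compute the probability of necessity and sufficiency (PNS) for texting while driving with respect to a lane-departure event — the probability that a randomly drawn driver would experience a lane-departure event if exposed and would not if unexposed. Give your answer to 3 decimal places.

p₁ = 0.0306, p₀ = 0.00443.
Under exogeneity and monotonicity, PNS = p₁ − p₀.
PNS = 0.0306 − 0.00443 = 0.02617

PNS ≈ 0.026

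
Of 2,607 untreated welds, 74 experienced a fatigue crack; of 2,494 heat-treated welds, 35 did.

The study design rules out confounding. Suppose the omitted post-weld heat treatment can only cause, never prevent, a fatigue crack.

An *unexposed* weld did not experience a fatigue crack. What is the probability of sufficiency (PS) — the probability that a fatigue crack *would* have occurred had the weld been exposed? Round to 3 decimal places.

PS ≈ 0.015

p₁ = P(outcome | exposed) = 74/2607 = 0.028385
p₀ = P(outcome | unexposed) = 35/2494 = 0.014034
Under exogeneity and monotonicity, PS = (p₁ − p₀) / (1 − p₀).
PS = (0.028385 − 0.014034) / (1 − 0.014034) = 0.014351 / 0.98597 ≈ 0.0146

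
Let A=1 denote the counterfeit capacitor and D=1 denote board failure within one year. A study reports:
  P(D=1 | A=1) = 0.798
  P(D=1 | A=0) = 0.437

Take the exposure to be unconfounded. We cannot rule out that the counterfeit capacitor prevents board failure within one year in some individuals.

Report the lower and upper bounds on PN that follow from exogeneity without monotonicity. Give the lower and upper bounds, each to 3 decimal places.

0.452 ≤ PN ≤ 0.706

Let p₁ = 0.798, p₀ = 0.437.
Under exogeneity alone the bounds on PN are max{0,(p₁−p₀)/p₁} ≤ PN ≤ min{1,(1−p₀)/p₁}.
  lower = (p₁ − p₀)/p₁ = 0.361 / 0.798 ≈ 0.4524
  upper = min{1, (1 − p₀)/p₁} = 0.563 / 0.798 ≈ 0.7055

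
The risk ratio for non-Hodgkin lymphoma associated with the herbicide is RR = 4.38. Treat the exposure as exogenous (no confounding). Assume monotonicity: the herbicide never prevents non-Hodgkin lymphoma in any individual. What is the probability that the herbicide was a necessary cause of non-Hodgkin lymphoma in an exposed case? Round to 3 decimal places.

PN ≈ 0.772

Under exogeneity and monotonicity, PN = (RR − 1) / RR = 1 − 1/RR.
PN = (4.38 − 1) / 4.38 = 3.38 / 4.38 ≈ 0.7717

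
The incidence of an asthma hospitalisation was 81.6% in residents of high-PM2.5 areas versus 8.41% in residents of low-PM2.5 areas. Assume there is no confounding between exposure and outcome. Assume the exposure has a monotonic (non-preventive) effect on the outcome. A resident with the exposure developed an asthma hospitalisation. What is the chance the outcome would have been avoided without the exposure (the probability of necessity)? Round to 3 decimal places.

p₁ = 0.816, p₀ = 0.0841.
Under exogeneity and monotonicity, PN = (p₁ − p₀) / p₁.
PN = (0.816 − 0.0841) / 0.816 = 0.7319 / 0.816 ≈ 0.8969

PN ≈ 0.897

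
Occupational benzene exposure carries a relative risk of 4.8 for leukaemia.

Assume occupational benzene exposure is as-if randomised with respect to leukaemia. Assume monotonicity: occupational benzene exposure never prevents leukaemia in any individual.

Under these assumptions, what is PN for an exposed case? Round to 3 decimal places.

Under exogeneity and monotonicity, PN = (RR − 1) / RR = 1 − 1/RR.
PN = (4.8 − 1) / 4.8 = 3.8 / 4.8 ≈ 0.7917

PN ≈ 0.792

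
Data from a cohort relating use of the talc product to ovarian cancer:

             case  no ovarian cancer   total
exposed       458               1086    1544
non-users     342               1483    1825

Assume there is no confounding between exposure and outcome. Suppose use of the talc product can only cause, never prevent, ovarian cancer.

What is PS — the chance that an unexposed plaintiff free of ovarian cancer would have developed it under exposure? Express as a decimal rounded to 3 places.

p₁ = P(outcome | exposed) = 458/1544 = 0.29663
p₀ = P(outcome | unexposed) = 342/1825 = 0.1874
Under exogeneity and monotonicity, PS = (p₁ − p₀) / (1 − p₀).
PS = (0.29663 − 0.1874) / (1 − 0.1874) = 0.10923 / 0.8126 ≈ 0.1344

PS ≈ 0.134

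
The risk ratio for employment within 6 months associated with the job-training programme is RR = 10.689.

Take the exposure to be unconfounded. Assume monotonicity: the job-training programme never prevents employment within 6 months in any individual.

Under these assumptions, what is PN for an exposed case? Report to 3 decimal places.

Under exogeneity and monotonicity, PN = (RR − 1) / RR = 1 − 1/RR.
PN = (10.689 − 1) / 10.689 = 9.689 / 10.689 ≈ 0.9064

PN ≈ 0.906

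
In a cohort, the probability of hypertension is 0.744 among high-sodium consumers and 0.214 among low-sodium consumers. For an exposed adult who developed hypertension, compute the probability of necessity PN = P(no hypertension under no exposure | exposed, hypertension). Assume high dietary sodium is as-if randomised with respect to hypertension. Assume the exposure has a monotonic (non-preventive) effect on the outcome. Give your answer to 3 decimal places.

Let p₁ = 0.744, p₀ = 0.214.
Under exogeneity and monotonicity, PN = (p₁ − p₀) / p₁.
PN = (0.744 − 0.214) / 0.744 = 0.53 / 0.744 ≈ 0.7124

PN ≈ 0.712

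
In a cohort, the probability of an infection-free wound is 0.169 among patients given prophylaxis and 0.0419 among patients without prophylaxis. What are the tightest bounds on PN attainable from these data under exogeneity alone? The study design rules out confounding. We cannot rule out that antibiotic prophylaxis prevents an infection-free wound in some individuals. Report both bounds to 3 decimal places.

0.752 ≤ PN ≤ 1.000

Let p₁ = 0.169, p₀ = 0.0419.
Under exogeneity alone the bounds on PN are max{0,(p₁−p₀)/p₁} ≤ PN ≤ min{1,(1−p₀)/p₁}.
  lower = (p₁ − p₀)/p₁ = 0.1271 / 0.169 ≈ 0.7521
  upper = min{1, (1 − p₀)/p₁} = 0.9581 / 0.169 ≈ 5.6692 → capped at 1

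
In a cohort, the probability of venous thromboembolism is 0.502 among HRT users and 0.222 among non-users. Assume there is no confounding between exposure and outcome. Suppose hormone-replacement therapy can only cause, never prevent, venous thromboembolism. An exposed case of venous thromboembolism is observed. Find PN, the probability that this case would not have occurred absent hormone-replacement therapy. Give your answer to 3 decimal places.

PN ≈ 0.558

Let p₁ = 0.502, p₀ = 0.222.
Under exogeneity and monotonicity, PN = (p₁ − p₀) / p₁.
PN = (0.502 − 0.222) / 0.502 = 0.28 / 0.502 ≈ 0.5578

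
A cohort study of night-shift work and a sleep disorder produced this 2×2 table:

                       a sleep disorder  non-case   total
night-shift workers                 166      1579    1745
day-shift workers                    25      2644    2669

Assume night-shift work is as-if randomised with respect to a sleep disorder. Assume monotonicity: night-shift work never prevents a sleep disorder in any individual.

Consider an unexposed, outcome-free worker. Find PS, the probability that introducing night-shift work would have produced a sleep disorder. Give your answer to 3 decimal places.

p₁ = P(outcome | exposed) = 166/1745 = 0.095129
p₀ = P(outcome | unexposed) = 25/2669 = 0.0093668
Under exogeneity and monotonicity, PS = (p₁ − p₀)/(1 − p₀).
PS = (0.095129 − 0.0093668) / 0.99063 ≈ 0.0866

PS ≈ 0.087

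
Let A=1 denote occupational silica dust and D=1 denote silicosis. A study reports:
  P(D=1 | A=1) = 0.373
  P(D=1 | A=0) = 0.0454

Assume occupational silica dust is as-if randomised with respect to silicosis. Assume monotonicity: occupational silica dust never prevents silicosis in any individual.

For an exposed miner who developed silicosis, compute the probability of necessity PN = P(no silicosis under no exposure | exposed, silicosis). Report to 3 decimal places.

PN ≈ 0.878

Let p₁ = 0.373, p₀ = 0.0454.
Under exogeneity and monotonicity, PN = (p₁ − p₀) / p₁.
PN = (0.373 − 0.0454) / 0.373 = 0.3276 / 0.373 ≈ 0.8783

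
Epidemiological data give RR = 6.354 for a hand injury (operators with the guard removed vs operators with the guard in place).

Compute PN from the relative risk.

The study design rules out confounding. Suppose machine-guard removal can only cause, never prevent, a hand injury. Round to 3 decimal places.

Under exogeneity and monotonicity, PN = (RR − 1) / RR = 1 − 1/RR.
PN = (6.354 − 1) / 6.354 = 5.354 / 6.354 ≈ 0.8426

PN ≈ 0.843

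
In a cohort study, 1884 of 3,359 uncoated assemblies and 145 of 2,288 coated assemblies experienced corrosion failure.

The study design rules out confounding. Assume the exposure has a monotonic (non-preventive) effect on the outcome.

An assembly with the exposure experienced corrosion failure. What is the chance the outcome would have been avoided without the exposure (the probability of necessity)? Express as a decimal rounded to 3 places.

p₁ = P(outcome | exposed) = 1884/3359 = 0.56088
p₀ = P(outcome | unexposed) = 145/2288 = 0.063374
Under exogeneity and monotonicity, PN = (p₁ − p₀) / p₁.
PN = (0.56088 − 0.063374) / 0.56088 = 0.49751 / 0.56088 ≈ 0.8870

PN ≈ 0.887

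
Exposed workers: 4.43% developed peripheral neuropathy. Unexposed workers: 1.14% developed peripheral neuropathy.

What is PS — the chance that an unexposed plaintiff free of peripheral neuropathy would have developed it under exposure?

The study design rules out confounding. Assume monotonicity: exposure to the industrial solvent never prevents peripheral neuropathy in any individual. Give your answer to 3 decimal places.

p₁ = 0.0443, p₀ = 0.0114.
Under exogeneity and monotonicity, PS = (p₁ − p₀) / (1 − p₀).
PS = (0.0443 − 0.0114) / (1 − 0.0114) = 0.0329 / 0.9886 ≈ 0.0333

PS ≈ 0.033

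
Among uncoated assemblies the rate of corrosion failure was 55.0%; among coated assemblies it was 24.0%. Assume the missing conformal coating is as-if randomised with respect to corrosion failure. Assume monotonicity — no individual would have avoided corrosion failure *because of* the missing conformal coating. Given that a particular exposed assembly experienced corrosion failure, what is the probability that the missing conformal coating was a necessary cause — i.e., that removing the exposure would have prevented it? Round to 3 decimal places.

PN ≈ 0.564

p₁ = 0.55, p₀ = 0.24.
Under exogeneity and monotonicity, PN = (p₁ − p₀) / p₁.
PN = (0.55 − 0.24) / 0.55 = 0.31 / 0.55 ≈ 0.5636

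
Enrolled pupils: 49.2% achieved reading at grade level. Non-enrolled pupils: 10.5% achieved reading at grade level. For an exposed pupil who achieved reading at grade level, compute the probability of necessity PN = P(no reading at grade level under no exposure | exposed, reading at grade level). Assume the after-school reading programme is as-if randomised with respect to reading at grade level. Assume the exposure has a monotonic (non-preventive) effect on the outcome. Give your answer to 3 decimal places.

PN ≈ 0.787

p₁ = 0.492, p₀ = 0.105.
Under exogeneity and monotonicity, PN = (p₁ − p₀) / p₁.
PN = (0.492 − 0.105) / 0.492 = 0.387 / 0.492 ≈ 0.7866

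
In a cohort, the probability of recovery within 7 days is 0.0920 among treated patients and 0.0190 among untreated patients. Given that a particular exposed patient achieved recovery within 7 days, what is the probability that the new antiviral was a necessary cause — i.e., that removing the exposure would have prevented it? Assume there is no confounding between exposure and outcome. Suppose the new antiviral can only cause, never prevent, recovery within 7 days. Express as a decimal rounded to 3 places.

Let p₁ = 0.092, p₀ = 0.019.
Under exogeneity and monotonicity, PN = (p₁ − p₀) / p₁.
PN = (0.092 − 0.019) / 0.092 = 0.073 / 0.092 ≈ 0.7935

PN ≈ 0.793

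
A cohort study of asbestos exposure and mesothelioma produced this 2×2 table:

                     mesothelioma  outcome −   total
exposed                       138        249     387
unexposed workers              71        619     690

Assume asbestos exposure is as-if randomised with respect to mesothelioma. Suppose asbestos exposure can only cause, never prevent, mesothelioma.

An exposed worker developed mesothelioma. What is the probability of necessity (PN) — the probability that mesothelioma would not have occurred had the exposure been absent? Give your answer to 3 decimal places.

PN ≈ 0.711

p₁ = P(outcome | exposed) = 138/387 = 0.35659
p₀ = P(outcome | unexposed) = 71/690 = 0.1029
Under exogeneity and monotonicity, PN = (p₁ − p₀)/p₁.
PN = (0.35659 − 0.1029) / 0.35659 ≈ 0.7114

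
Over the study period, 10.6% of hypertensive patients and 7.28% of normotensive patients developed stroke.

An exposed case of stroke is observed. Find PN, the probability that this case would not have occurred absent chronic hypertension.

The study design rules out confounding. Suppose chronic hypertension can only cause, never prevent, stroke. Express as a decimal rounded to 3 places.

PN ≈ 0.313

p₁ = 0.106, p₀ = 0.0728.
Under exogeneity and monotonicity, PN = (p₁ − p₀) / p₁.
PN = (0.106 − 0.0728) / 0.106 = 0.0332 / 0.106 ≈ 0.3132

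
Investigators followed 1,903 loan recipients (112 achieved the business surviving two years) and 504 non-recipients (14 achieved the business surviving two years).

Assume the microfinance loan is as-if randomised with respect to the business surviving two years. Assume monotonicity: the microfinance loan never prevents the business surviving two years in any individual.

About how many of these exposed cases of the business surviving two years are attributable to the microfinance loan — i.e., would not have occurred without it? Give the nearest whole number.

p₁ = P(outcome | exposed) = 112/1903 = 0.058854
p₀ = P(outcome | unexposed) = 14/504 = 0.027778
PN = (p₁ − p₀)/p₁ = (0.058854 − 0.027778) / 0.058854 ≈ 0.52803.
Attributable cases ≈ PN × (exposed cases) = 0.52803 × 112 ≈ 59.14.

about 59 cases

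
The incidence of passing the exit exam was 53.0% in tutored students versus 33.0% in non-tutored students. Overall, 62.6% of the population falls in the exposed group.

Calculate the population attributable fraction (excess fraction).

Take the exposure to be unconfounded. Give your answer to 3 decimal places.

p₁ = 0.53, p₀ = 0.33.
Overall risk P(Y=1) = π·p₁ + (1−π)·p₀ = 0.626×0.53 + 0.374×0.33 = 0.4552.
Under exogeneity, PAF = [P(Y=1) − p₀] / P(Y=1).
PAF = (0.4552 − 0.33) / 0.4552 ≈ 0.2750

PAF ≈ 0.275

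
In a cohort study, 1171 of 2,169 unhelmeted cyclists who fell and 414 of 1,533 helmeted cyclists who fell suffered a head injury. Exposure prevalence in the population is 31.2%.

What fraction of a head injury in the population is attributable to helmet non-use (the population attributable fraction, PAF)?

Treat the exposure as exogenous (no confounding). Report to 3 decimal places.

p₁ = P(outcome | exposed) = 1171/2169 = 0.53988
p₀ = P(outcome | unexposed) = 414/1533 = 0.27006
Overall risk P(Y=1) = π·p₁ + (1−π)·p₀ = 0.312×0.53988 + 0.688×0.27006 = 0.35424.
Under exogeneity, PAF = [P(Y=1) − p₀] / P(Y=1).
PAF = (0.35424 − 0.27006) / 0.35424 ≈ 0.2376

PAF ≈ 0.238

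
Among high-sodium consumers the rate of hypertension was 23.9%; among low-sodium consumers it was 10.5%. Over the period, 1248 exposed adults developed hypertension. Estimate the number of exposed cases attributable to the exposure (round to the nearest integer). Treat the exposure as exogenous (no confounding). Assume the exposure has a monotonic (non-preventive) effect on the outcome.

about 700 cases

p₁ = 0.239, p₀ = 0.105.
PN = (p₁ − p₀)/p₁ = (0.239 − 0.105) / 0.239 ≈ 0.56067.
Attributable cases ≈ PN × (exposed cases) = 0.56067 × 1248 ≈ 699.72.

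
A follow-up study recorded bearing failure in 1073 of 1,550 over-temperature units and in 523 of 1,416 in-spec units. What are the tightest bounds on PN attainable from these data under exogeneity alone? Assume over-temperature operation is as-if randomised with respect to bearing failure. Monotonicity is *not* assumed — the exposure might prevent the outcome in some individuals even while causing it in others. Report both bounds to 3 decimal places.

0.466 ≤ PN ≤ 0.911

p₁ = P(outcome | exposed) = 1073/1550 = 0.69226
p₀ = P(outcome | unexposed) = 523/1416 = 0.36935
Under exogeneity alone the bounds on PN are max{0,(p₁−p₀)/p₁} ≤ PN ≤ min{1,(1−p₀)/p₁}.
  lower = (p₁ − p₀)/p₁ = 0.32291 / 0.69226 ≈ 0.4665
  upper = min{1, (1 − p₀)/p₁} = 0.63065 / 0.69226 ≈ 0.9110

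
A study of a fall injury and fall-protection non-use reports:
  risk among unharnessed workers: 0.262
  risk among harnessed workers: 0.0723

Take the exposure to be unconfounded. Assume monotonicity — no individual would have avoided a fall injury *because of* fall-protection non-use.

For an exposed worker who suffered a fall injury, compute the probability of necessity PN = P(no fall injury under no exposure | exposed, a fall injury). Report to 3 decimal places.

PN ≈ 0.724

Let p₁ = 0.262, p₀ = 0.0723.
Under exogeneity and monotonicity, PN = (p₁ − p₀) / p₁.
PN = (0.262 − 0.0723) / 0.262 = 0.1897 / 0.262 ≈ 0.7240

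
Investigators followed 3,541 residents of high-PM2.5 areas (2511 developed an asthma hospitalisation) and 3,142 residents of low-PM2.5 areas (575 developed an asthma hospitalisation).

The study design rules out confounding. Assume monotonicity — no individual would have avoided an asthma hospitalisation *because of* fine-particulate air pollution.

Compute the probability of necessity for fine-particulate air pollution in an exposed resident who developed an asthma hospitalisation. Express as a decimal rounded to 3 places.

p₁ = P(outcome | exposed) = 2511/3541 = 0.70912
p₀ = P(outcome | unexposed) = 575/3142 = 0.183
Under exogeneity and monotonicity, PN = (p₁ − p₀) / p₁.
PN = (0.70912 − 0.183) / 0.70912 = 0.52612 / 0.70912 ≈ 0.7419

PN ≈ 0.742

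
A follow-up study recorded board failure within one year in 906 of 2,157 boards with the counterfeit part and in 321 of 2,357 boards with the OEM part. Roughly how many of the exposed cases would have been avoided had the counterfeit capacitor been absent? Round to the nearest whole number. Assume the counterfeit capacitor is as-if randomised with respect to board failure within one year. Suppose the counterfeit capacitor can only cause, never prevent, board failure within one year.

about 612 cases

p₁ = P(outcome | exposed) = 906/2157 = 0.42003
p₀ = P(outcome | unexposed) = 321/2357 = 0.13619
PN = (p₁ − p₀)/p₁ = (0.42003 − 0.13619) / 0.42003 ≈ 0.67576.
Attributable cases ≈ PN × (exposed cases) = 0.67576 × 906 ≈ 612.24.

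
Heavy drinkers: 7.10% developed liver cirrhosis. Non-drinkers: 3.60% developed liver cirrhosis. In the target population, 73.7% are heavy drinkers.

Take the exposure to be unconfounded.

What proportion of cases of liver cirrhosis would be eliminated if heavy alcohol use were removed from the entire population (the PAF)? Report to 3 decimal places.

PAF ≈ 0.417

p₁ = 0.071, p₀ = 0.036.
Overall risk P(Y=1) = π·p₁ + (1−π)·p₀ = 0.737×0.071 + 0.263×0.036 = 0.061795.
Under exogeneity, PAF = [P(Y=1) − p₀] / P(Y=1).
PAF = (0.061795 − 0.036) / 0.061795 ≈ 0.4174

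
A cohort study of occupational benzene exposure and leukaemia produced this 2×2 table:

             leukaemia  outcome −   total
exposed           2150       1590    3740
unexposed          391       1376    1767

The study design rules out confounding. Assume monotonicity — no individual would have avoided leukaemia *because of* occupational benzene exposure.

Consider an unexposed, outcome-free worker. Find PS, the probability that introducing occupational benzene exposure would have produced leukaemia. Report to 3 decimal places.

PS ≈ 0.454

p₁ = P(outcome | exposed) = 2150/3740 = 0.57487
p₀ = P(outcome | unexposed) = 391/1767 = 0.22128
Under exogeneity and monotonicity, PS = (p₁ − p₀) / (1 − p₀).
PS = (0.57487 − 0.22128) / (1 − 0.22128) = 0.35359 / 0.77872 ≈ 0.4541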